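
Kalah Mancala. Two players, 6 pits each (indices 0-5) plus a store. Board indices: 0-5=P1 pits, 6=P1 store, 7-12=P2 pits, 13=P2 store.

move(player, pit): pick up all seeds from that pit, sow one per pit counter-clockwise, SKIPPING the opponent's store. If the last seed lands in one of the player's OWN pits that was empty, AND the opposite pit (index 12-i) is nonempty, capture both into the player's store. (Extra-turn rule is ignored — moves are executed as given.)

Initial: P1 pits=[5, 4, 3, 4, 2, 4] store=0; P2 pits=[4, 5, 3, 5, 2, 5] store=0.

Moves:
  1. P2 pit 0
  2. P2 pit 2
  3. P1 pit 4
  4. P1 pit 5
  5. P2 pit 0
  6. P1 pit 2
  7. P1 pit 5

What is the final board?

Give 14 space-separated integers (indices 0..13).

Move 1: P2 pit0 -> P1=[5,4,3,4,2,4](0) P2=[0,6,4,6,3,5](0)
Move 2: P2 pit2 -> P1=[5,4,3,4,2,4](0) P2=[0,6,0,7,4,6](1)
Move 3: P1 pit4 -> P1=[5,4,3,4,0,5](1) P2=[0,6,0,7,4,6](1)
Move 4: P1 pit5 -> P1=[5,4,3,4,0,0](2) P2=[1,7,1,8,4,6](1)
Move 5: P2 pit0 -> P1=[5,4,3,4,0,0](2) P2=[0,8,1,8,4,6](1)
Move 6: P1 pit2 -> P1=[5,4,0,5,1,1](2) P2=[0,8,1,8,4,6](1)
Move 7: P1 pit5 -> P1=[5,4,0,5,1,0](3) P2=[0,8,1,8,4,6](1)

Answer: 5 4 0 5 1 0 3 0 8 1 8 4 6 1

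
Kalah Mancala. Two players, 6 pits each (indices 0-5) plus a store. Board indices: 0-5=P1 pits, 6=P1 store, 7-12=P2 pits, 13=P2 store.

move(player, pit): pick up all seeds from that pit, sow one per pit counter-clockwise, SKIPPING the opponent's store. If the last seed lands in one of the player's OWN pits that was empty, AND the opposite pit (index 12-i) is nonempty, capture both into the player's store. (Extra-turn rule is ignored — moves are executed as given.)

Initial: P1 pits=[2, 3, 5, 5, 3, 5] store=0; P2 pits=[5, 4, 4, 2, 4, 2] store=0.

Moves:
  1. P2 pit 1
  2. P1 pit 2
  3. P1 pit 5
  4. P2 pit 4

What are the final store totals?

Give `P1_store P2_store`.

Move 1: P2 pit1 -> P1=[2,3,5,5,3,5](0) P2=[5,0,5,3,5,3](0)
Move 2: P1 pit2 -> P1=[2,3,0,6,4,6](1) P2=[6,0,5,3,5,3](0)
Move 3: P1 pit5 -> P1=[2,3,0,6,4,0](2) P2=[7,1,6,4,6,3](0)
Move 4: P2 pit4 -> P1=[3,4,1,7,4,0](2) P2=[7,1,6,4,0,4](1)

Answer: 2 1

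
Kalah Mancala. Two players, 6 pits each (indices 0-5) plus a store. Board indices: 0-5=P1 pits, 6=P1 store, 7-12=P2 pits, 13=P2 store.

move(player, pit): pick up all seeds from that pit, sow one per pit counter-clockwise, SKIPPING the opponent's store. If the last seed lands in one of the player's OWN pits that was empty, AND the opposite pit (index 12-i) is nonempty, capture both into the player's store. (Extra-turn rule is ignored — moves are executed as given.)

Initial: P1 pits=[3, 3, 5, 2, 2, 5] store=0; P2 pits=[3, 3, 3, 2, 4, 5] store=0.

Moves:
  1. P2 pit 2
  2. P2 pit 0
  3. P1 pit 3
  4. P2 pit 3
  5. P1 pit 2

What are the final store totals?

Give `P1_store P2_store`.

Answer: 1 1

Derivation:
Move 1: P2 pit2 -> P1=[3,3,5,2,2,5](0) P2=[3,3,0,3,5,6](0)
Move 2: P2 pit0 -> P1=[3,3,5,2,2,5](0) P2=[0,4,1,4,5,6](0)
Move 3: P1 pit3 -> P1=[3,3,5,0,3,6](0) P2=[0,4,1,4,5,6](0)
Move 4: P2 pit3 -> P1=[4,3,5,0,3,6](0) P2=[0,4,1,0,6,7](1)
Move 5: P1 pit2 -> P1=[4,3,0,1,4,7](1) P2=[1,4,1,0,6,7](1)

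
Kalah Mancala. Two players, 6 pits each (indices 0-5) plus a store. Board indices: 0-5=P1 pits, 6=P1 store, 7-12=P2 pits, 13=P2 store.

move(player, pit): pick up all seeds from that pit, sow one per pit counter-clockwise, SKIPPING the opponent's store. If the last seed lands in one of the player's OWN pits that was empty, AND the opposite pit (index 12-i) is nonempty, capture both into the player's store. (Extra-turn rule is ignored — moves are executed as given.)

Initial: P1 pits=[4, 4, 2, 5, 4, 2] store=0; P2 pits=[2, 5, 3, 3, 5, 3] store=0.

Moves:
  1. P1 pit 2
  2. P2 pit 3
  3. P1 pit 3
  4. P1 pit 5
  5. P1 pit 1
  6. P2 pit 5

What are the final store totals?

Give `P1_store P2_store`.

Move 1: P1 pit2 -> P1=[4,4,0,6,5,2](0) P2=[2,5,3,3,5,3](0)
Move 2: P2 pit3 -> P1=[4,4,0,6,5,2](0) P2=[2,5,3,0,6,4](1)
Move 3: P1 pit3 -> P1=[4,4,0,0,6,3](1) P2=[3,6,4,0,6,4](1)
Move 4: P1 pit5 -> P1=[4,4,0,0,6,0](2) P2=[4,7,4,0,6,4](1)
Move 5: P1 pit1 -> P1=[4,0,1,1,7,0](7) P2=[0,7,4,0,6,4](1)
Move 6: P2 pit5 -> P1=[5,1,2,1,7,0](7) P2=[0,7,4,0,6,0](2)

Answer: 7 2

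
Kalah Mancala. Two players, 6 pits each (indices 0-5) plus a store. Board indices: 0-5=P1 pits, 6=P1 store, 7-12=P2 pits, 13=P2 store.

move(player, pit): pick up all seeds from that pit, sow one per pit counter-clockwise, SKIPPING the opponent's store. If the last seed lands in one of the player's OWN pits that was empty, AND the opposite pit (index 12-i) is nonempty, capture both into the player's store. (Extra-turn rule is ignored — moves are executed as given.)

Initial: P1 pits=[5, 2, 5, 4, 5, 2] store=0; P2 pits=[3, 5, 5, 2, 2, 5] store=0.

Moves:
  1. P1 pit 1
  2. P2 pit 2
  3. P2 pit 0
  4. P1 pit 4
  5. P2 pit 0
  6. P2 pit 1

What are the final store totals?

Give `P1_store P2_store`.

Answer: 1 2

Derivation:
Move 1: P1 pit1 -> P1=[5,0,6,5,5,2](0) P2=[3,5,5,2,2,5](0)
Move 2: P2 pit2 -> P1=[6,0,6,5,5,2](0) P2=[3,5,0,3,3,6](1)
Move 3: P2 pit0 -> P1=[6,0,6,5,5,2](0) P2=[0,6,1,4,3,6](1)
Move 4: P1 pit4 -> P1=[6,0,6,5,0,3](1) P2=[1,7,2,4,3,6](1)
Move 5: P2 pit0 -> P1=[6,0,6,5,0,3](1) P2=[0,8,2,4,3,6](1)
Move 6: P2 pit1 -> P1=[7,1,7,5,0,3](1) P2=[0,0,3,5,4,7](2)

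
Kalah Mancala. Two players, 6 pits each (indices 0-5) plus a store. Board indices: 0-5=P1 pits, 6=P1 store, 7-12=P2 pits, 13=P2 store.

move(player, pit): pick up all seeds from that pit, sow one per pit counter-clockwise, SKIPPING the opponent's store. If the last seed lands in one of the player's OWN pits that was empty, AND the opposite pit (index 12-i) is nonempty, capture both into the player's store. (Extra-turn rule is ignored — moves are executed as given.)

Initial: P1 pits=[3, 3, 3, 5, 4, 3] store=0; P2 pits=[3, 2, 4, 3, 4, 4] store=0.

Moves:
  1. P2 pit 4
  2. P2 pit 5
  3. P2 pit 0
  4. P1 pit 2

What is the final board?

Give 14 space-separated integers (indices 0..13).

Answer: 5 5 0 7 5 4 1 0 3 5 4 0 0 2

Derivation:
Move 1: P2 pit4 -> P1=[4,4,3,5,4,3](0) P2=[3,2,4,3,0,5](1)
Move 2: P2 pit5 -> P1=[5,5,4,6,4,3](0) P2=[3,2,4,3,0,0](2)
Move 3: P2 pit0 -> P1=[5,5,4,6,4,3](0) P2=[0,3,5,4,0,0](2)
Move 4: P1 pit2 -> P1=[5,5,0,7,5,4](1) P2=[0,3,5,4,0,0](2)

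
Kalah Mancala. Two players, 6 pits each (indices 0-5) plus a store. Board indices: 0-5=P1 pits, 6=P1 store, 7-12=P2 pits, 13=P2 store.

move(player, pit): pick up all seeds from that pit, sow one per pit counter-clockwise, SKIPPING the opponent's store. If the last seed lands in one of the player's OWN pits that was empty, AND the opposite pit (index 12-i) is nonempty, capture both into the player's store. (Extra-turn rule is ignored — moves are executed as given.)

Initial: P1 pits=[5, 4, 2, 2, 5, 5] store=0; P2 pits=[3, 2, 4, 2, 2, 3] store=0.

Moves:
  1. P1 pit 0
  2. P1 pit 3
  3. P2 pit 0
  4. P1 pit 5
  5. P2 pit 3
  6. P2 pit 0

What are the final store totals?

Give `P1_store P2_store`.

Move 1: P1 pit0 -> P1=[0,5,3,3,6,6](0) P2=[3,2,4,2,2,3](0)
Move 2: P1 pit3 -> P1=[0,5,3,0,7,7](1) P2=[3,2,4,2,2,3](0)
Move 3: P2 pit0 -> P1=[0,5,3,0,7,7](1) P2=[0,3,5,3,2,3](0)
Move 4: P1 pit5 -> P1=[0,5,3,0,7,0](2) P2=[1,4,6,4,3,4](0)
Move 5: P2 pit3 -> P1=[1,5,3,0,7,0](2) P2=[1,4,6,0,4,5](1)
Move 6: P2 pit0 -> P1=[1,5,3,0,7,0](2) P2=[0,5,6,0,4,5](1)

Answer: 2 1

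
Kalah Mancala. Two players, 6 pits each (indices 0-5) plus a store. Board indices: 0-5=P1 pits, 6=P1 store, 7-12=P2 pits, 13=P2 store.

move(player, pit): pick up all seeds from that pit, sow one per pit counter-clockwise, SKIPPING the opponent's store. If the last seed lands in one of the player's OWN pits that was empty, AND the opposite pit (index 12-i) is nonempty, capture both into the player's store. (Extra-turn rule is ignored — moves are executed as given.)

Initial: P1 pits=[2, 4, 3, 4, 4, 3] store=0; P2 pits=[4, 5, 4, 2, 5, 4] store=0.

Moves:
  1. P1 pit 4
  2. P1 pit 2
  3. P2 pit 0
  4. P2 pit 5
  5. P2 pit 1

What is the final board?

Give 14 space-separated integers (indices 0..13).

Answer: 4 6 1 6 1 5 1 0 0 6 4 7 1 2

Derivation:
Move 1: P1 pit4 -> P1=[2,4,3,4,0,4](1) P2=[5,6,4,2,5,4](0)
Move 2: P1 pit2 -> P1=[2,4,0,5,1,5](1) P2=[5,6,4,2,5,4](0)
Move 3: P2 pit0 -> P1=[2,4,0,5,1,5](1) P2=[0,7,5,3,6,5](0)
Move 4: P2 pit5 -> P1=[3,5,1,6,1,5](1) P2=[0,7,5,3,6,0](1)
Move 5: P2 pit1 -> P1=[4,6,1,6,1,5](1) P2=[0,0,6,4,7,1](2)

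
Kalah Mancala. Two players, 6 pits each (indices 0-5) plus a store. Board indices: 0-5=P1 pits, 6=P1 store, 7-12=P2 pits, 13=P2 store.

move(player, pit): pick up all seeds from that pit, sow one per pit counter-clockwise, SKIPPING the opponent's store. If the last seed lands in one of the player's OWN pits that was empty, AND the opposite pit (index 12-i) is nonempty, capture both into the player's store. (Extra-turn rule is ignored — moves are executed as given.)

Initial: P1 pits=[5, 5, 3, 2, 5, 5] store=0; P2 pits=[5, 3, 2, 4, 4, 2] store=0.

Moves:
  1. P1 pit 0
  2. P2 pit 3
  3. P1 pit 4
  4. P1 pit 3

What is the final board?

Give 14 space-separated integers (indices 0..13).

Answer: 1 6 4 0 1 8 2 6 4 3 1 5 3 1

Derivation:
Move 1: P1 pit0 -> P1=[0,6,4,3,6,6](0) P2=[5,3,2,4,4,2](0)
Move 2: P2 pit3 -> P1=[1,6,4,3,6,6](0) P2=[5,3,2,0,5,3](1)
Move 3: P1 pit4 -> P1=[1,6,4,3,0,7](1) P2=[6,4,3,1,5,3](1)
Move 4: P1 pit3 -> P1=[1,6,4,0,1,8](2) P2=[6,4,3,1,5,3](1)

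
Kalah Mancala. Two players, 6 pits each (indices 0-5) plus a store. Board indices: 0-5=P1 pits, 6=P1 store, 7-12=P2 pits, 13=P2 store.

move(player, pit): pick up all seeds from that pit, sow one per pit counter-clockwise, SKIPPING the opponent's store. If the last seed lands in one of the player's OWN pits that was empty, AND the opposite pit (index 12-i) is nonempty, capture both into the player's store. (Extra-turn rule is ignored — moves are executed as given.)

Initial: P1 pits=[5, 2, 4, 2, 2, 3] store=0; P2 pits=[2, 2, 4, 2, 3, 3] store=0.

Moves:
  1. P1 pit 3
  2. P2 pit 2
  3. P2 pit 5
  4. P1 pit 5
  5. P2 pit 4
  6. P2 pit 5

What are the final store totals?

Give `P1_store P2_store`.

Answer: 1 4

Derivation:
Move 1: P1 pit3 -> P1=[5,2,4,0,3,4](0) P2=[2,2,4,2,3,3](0)
Move 2: P2 pit2 -> P1=[5,2,4,0,3,4](0) P2=[2,2,0,3,4,4](1)
Move 3: P2 pit5 -> P1=[6,3,5,0,3,4](0) P2=[2,2,0,3,4,0](2)
Move 4: P1 pit5 -> P1=[6,3,5,0,3,0](1) P2=[3,3,1,3,4,0](2)
Move 5: P2 pit4 -> P1=[7,4,5,0,3,0](1) P2=[3,3,1,3,0,1](3)
Move 6: P2 pit5 -> P1=[7,4,5,0,3,0](1) P2=[3,3,1,3,0,0](4)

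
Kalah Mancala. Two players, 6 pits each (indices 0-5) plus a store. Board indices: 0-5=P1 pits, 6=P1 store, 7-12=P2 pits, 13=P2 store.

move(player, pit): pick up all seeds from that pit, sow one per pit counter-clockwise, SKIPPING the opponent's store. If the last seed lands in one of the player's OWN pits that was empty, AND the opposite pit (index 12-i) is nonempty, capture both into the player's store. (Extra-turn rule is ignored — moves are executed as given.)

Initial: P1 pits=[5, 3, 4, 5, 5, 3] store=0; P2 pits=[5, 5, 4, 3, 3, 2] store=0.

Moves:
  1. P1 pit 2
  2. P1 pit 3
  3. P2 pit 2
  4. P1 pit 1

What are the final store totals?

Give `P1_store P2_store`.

Move 1: P1 pit2 -> P1=[5,3,0,6,6,4](1) P2=[5,5,4,3,3,2](0)
Move 2: P1 pit3 -> P1=[5,3,0,0,7,5](2) P2=[6,6,5,3,3,2](0)
Move 3: P2 pit2 -> P1=[6,3,0,0,7,5](2) P2=[6,6,0,4,4,3](1)
Move 4: P1 pit1 -> P1=[6,0,1,1,8,5](2) P2=[6,6,0,4,4,3](1)

Answer: 2 1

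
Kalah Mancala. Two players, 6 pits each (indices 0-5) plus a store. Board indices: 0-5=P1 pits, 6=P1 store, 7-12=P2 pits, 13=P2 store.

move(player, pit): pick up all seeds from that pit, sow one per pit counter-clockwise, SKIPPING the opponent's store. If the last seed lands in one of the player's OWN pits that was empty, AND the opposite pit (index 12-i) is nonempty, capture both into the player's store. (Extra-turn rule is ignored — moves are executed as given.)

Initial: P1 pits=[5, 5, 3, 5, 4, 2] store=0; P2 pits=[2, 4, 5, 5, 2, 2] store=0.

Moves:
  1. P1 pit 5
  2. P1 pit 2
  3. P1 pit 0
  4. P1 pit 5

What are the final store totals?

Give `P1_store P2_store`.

Answer: 6 0

Derivation:
Move 1: P1 pit5 -> P1=[5,5,3,5,4,0](1) P2=[3,4,5,5,2,2](0)
Move 2: P1 pit2 -> P1=[5,5,0,6,5,0](5) P2=[0,4,5,5,2,2](0)
Move 3: P1 pit0 -> P1=[0,6,1,7,6,1](5) P2=[0,4,5,5,2,2](0)
Move 4: P1 pit5 -> P1=[0,6,1,7,6,0](6) P2=[0,4,5,5,2,2](0)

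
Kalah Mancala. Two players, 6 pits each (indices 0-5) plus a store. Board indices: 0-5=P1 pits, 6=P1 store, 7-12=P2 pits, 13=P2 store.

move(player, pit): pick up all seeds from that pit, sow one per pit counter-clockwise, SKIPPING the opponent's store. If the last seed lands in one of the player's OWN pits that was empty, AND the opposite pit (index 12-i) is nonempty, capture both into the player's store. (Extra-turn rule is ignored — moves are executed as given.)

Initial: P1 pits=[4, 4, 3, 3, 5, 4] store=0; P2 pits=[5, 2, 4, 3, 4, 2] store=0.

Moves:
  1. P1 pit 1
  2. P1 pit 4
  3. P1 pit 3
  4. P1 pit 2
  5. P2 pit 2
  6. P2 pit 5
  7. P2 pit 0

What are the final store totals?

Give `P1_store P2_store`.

Move 1: P1 pit1 -> P1=[4,0,4,4,6,5](0) P2=[5,2,4,3,4,2](0)
Move 2: P1 pit4 -> P1=[4,0,4,4,0,6](1) P2=[6,3,5,4,4,2](0)
Move 3: P1 pit3 -> P1=[4,0,4,0,1,7](2) P2=[7,3,5,4,4,2](0)
Move 4: P1 pit2 -> P1=[4,0,0,1,2,8](3) P2=[7,3,5,4,4,2](0)
Move 5: P2 pit2 -> P1=[5,0,0,1,2,8](3) P2=[7,3,0,5,5,3](1)
Move 6: P2 pit5 -> P1=[6,1,0,1,2,8](3) P2=[7,3,0,5,5,0](2)
Move 7: P2 pit0 -> P1=[7,1,0,1,2,8](3) P2=[0,4,1,6,6,1](3)

Answer: 3 3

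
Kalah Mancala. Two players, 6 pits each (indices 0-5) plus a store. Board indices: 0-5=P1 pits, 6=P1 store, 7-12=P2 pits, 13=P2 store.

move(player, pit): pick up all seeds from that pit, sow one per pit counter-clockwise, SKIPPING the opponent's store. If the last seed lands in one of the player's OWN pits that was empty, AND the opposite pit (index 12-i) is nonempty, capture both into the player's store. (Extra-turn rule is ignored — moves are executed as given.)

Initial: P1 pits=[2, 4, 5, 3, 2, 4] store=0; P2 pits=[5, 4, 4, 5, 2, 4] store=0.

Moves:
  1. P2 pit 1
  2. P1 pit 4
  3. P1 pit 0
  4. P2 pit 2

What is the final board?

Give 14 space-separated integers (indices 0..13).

Move 1: P2 pit1 -> P1=[2,4,5,3,2,4](0) P2=[5,0,5,6,3,5](0)
Move 2: P1 pit4 -> P1=[2,4,5,3,0,5](1) P2=[5,0,5,6,3,5](0)
Move 3: P1 pit0 -> P1=[0,5,6,3,0,5](1) P2=[5,0,5,6,3,5](0)
Move 4: P2 pit2 -> P1=[1,5,6,3,0,5](1) P2=[5,0,0,7,4,6](1)

Answer: 1 5 6 3 0 5 1 5 0 0 7 4 6 1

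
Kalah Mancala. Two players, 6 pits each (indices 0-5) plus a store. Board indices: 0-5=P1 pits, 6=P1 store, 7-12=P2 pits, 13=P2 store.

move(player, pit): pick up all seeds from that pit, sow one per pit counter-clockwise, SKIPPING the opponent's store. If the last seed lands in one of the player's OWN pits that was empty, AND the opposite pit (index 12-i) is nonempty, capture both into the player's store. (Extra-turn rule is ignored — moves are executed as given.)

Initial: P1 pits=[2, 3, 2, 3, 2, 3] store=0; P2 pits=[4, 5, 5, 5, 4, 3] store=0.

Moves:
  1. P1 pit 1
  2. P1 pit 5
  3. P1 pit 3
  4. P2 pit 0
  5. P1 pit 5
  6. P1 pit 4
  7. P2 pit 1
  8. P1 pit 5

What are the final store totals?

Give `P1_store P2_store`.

Move 1: P1 pit1 -> P1=[2,0,3,4,3,3](0) P2=[4,5,5,5,4,3](0)
Move 2: P1 pit5 -> P1=[2,0,3,4,3,0](1) P2=[5,6,5,5,4,3](0)
Move 3: P1 pit3 -> P1=[2,0,3,0,4,1](2) P2=[6,6,5,5,4,3](0)
Move 4: P2 pit0 -> P1=[2,0,3,0,4,1](2) P2=[0,7,6,6,5,4](1)
Move 5: P1 pit5 -> P1=[2,0,3,0,4,0](3) P2=[0,7,6,6,5,4](1)
Move 6: P1 pit4 -> P1=[2,0,3,0,0,1](4) P2=[1,8,6,6,5,4](1)
Move 7: P2 pit1 -> P1=[3,1,4,0,0,1](4) P2=[1,0,7,7,6,5](2)
Move 8: P1 pit5 -> P1=[3,1,4,0,0,0](5) P2=[1,0,7,7,6,5](2)

Answer: 5 2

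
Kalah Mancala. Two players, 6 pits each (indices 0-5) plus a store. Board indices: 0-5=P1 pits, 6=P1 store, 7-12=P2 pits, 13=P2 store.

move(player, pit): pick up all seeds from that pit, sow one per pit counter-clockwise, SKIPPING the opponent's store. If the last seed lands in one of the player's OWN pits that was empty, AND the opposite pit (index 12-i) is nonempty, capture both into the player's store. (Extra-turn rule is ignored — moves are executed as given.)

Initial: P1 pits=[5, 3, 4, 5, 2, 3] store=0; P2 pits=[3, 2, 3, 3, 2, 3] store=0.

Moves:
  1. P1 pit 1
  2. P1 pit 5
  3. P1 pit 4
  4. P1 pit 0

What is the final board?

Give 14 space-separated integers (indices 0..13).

Answer: 0 1 6 7 1 2 2 5 3 3 3 2 3 0

Derivation:
Move 1: P1 pit1 -> P1=[5,0,5,6,3,3](0) P2=[3,2,3,3,2,3](0)
Move 2: P1 pit5 -> P1=[5,0,5,6,3,0](1) P2=[4,3,3,3,2,3](0)
Move 3: P1 pit4 -> P1=[5,0,5,6,0,1](2) P2=[5,3,3,3,2,3](0)
Move 4: P1 pit0 -> P1=[0,1,6,7,1,2](2) P2=[5,3,3,3,2,3](0)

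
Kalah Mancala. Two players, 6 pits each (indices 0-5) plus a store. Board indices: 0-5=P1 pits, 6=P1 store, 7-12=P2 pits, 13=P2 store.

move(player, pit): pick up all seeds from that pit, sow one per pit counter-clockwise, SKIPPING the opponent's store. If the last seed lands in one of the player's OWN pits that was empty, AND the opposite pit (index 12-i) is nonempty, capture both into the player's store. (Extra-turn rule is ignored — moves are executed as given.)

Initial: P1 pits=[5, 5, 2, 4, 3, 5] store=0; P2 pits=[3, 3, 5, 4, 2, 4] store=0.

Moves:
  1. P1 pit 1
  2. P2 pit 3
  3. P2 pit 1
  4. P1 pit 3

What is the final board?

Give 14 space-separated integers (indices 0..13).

Answer: 6 0 3 0 5 7 2 4 1 6 1 4 5 1

Derivation:
Move 1: P1 pit1 -> P1=[5,0,3,5,4,6](1) P2=[3,3,5,4,2,4](0)
Move 2: P2 pit3 -> P1=[6,0,3,5,4,6](1) P2=[3,3,5,0,3,5](1)
Move 3: P2 pit1 -> P1=[6,0,3,5,4,6](1) P2=[3,0,6,1,4,5](1)
Move 4: P1 pit3 -> P1=[6,0,3,0,5,7](2) P2=[4,1,6,1,4,5](1)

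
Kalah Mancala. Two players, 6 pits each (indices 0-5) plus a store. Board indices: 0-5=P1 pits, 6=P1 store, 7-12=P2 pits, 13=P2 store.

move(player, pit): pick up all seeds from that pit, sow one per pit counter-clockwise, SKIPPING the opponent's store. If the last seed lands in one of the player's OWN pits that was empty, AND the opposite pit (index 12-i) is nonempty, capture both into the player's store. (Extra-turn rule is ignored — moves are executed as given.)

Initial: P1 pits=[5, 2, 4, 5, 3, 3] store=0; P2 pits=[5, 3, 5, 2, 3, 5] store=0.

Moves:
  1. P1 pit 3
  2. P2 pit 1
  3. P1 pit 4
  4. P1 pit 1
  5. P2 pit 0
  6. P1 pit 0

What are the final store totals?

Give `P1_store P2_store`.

Move 1: P1 pit3 -> P1=[5,2,4,0,4,4](1) P2=[6,4,5,2,3,5](0)
Move 2: P2 pit1 -> P1=[5,2,4,0,4,4](1) P2=[6,0,6,3,4,6](0)
Move 3: P1 pit4 -> P1=[5,2,4,0,0,5](2) P2=[7,1,6,3,4,6](0)
Move 4: P1 pit1 -> P1=[5,0,5,0,0,5](9) P2=[7,1,0,3,4,6](0)
Move 5: P2 pit0 -> P1=[6,0,5,0,0,5](9) P2=[0,2,1,4,5,7](1)
Move 6: P1 pit0 -> P1=[0,1,6,1,1,6](10) P2=[0,2,1,4,5,7](1)

Answer: 10 1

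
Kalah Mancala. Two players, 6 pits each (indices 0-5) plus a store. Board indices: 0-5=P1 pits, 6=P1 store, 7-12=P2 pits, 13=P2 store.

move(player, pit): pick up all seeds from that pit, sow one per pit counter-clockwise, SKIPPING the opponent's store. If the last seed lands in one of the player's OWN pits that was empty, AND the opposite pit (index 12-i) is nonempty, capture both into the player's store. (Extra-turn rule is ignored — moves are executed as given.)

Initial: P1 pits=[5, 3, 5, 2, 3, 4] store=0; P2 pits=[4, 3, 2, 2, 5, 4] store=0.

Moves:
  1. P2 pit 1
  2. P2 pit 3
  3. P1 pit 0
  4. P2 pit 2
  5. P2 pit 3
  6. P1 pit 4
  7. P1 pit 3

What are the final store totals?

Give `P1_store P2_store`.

Move 1: P2 pit1 -> P1=[5,3,5,2,3,4](0) P2=[4,0,3,3,6,4](0)
Move 2: P2 pit3 -> P1=[5,3,5,2,3,4](0) P2=[4,0,3,0,7,5](1)
Move 3: P1 pit0 -> P1=[0,4,6,3,4,5](0) P2=[4,0,3,0,7,5](1)
Move 4: P2 pit2 -> P1=[0,4,6,3,4,5](0) P2=[4,0,0,1,8,6](1)
Move 5: P2 pit3 -> P1=[0,4,6,3,4,5](0) P2=[4,0,0,0,9,6](1)
Move 6: P1 pit4 -> P1=[0,4,6,3,0,6](1) P2=[5,1,0,0,9,6](1)
Move 7: P1 pit3 -> P1=[0,4,6,0,1,7](2) P2=[5,1,0,0,9,6](1)

Answer: 2 1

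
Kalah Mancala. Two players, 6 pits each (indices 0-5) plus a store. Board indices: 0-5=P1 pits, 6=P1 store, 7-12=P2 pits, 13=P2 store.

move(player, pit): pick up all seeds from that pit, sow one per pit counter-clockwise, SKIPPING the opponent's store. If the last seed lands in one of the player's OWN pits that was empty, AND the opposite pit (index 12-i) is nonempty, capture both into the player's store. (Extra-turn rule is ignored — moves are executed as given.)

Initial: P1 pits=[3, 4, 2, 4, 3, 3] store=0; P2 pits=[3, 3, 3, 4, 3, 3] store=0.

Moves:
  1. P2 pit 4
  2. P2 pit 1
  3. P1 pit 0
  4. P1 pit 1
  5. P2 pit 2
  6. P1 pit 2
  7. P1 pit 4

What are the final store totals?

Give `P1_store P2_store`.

Move 1: P2 pit4 -> P1=[4,4,2,4,3,3](0) P2=[3,3,3,4,0,4](1)
Move 2: P2 pit1 -> P1=[4,0,2,4,3,3](0) P2=[3,0,4,5,0,4](6)
Move 3: P1 pit0 -> P1=[0,1,3,5,4,3](0) P2=[3,0,4,5,0,4](6)
Move 4: P1 pit1 -> P1=[0,0,4,5,4,3](0) P2=[3,0,4,5,0,4](6)
Move 5: P2 pit2 -> P1=[0,0,4,5,4,3](0) P2=[3,0,0,6,1,5](7)
Move 6: P1 pit2 -> P1=[0,0,0,6,5,4](1) P2=[3,0,0,6,1,5](7)
Move 7: P1 pit4 -> P1=[0,0,0,6,0,5](2) P2=[4,1,1,6,1,5](7)

Answer: 2 7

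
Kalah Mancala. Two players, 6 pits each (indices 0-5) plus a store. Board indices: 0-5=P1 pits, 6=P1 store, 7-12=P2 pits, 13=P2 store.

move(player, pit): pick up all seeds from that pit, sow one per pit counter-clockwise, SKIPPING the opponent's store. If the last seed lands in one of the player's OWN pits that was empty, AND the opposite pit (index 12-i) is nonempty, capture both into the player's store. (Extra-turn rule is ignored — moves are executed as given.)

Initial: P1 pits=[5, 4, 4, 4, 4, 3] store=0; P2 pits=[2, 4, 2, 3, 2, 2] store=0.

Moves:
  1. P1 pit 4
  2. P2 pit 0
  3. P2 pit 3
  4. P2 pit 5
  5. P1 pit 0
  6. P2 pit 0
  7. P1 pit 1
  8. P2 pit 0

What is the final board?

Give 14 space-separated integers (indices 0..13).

Answer: 0 0 6 6 2 6 3 0 8 3 0 3 0 2

Derivation:
Move 1: P1 pit4 -> P1=[5,4,4,4,0,4](1) P2=[3,5,2,3,2,2](0)
Move 2: P2 pit0 -> P1=[5,4,4,4,0,4](1) P2=[0,6,3,4,2,2](0)
Move 3: P2 pit3 -> P1=[6,4,4,4,0,4](1) P2=[0,6,3,0,3,3](1)
Move 4: P2 pit5 -> P1=[7,5,4,4,0,4](1) P2=[0,6,3,0,3,0](2)
Move 5: P1 pit0 -> P1=[0,6,5,5,1,5](2) P2=[1,6,3,0,3,0](2)
Move 6: P2 pit0 -> P1=[0,6,5,5,1,5](2) P2=[0,7,3,0,3,0](2)
Move 7: P1 pit1 -> P1=[0,0,6,6,2,6](3) P2=[1,7,3,0,3,0](2)
Move 8: P2 pit0 -> P1=[0,0,6,6,2,6](3) P2=[0,8,3,0,3,0](2)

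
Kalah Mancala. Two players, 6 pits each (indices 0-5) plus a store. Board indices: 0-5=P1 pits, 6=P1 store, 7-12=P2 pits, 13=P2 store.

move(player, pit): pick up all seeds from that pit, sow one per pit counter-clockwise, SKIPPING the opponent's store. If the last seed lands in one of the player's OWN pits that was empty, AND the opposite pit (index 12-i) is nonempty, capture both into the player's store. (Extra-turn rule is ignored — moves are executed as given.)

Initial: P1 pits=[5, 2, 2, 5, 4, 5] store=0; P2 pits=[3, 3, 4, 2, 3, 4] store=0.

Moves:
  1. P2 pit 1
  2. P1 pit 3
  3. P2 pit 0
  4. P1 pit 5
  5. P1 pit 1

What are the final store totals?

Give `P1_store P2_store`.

Answer: 10 0

Derivation:
Move 1: P2 pit1 -> P1=[5,2,2,5,4,5](0) P2=[3,0,5,3,4,4](0)
Move 2: P1 pit3 -> P1=[5,2,2,0,5,6](1) P2=[4,1,5,3,4,4](0)
Move 3: P2 pit0 -> P1=[5,2,2,0,5,6](1) P2=[0,2,6,4,5,4](0)
Move 4: P1 pit5 -> P1=[5,2,2,0,5,0](2) P2=[1,3,7,5,6,4](0)
Move 5: P1 pit1 -> P1=[5,0,3,0,5,0](10) P2=[1,3,0,5,6,4](0)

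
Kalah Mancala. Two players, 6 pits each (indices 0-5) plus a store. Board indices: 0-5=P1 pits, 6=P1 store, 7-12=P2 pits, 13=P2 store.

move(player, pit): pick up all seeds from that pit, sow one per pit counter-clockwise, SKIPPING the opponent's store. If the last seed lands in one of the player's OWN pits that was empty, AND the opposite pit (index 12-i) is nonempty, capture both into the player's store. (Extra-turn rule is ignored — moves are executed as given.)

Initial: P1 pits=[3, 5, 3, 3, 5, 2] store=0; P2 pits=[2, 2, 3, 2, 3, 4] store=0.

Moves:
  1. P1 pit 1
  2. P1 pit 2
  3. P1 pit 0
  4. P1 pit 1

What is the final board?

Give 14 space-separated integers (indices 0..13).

Move 1: P1 pit1 -> P1=[3,0,4,4,6,3](1) P2=[2,2,3,2,3,4](0)
Move 2: P1 pit2 -> P1=[3,0,0,5,7,4](2) P2=[2,2,3,2,3,4](0)
Move 3: P1 pit0 -> P1=[0,1,1,6,7,4](2) P2=[2,2,3,2,3,4](0)
Move 4: P1 pit1 -> P1=[0,0,2,6,7,4](2) P2=[2,2,3,2,3,4](0)

Answer: 0 0 2 6 7 4 2 2 2 3 2 3 4 0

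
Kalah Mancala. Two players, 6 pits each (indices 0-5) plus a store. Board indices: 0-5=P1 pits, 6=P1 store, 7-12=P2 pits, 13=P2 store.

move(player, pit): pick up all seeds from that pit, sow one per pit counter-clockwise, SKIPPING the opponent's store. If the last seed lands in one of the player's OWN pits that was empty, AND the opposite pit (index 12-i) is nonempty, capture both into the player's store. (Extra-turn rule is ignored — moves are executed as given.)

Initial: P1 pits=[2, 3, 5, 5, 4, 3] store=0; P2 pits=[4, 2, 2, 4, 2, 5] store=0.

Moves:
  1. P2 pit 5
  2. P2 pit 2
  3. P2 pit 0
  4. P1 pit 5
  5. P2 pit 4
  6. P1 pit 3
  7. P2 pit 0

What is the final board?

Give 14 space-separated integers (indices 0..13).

Answer: 4 5 6 0 5 1 2 0 6 3 6 0 1 2

Derivation:
Move 1: P2 pit5 -> P1=[3,4,6,6,4,3](0) P2=[4,2,2,4,2,0](1)
Move 2: P2 pit2 -> P1=[3,4,6,6,4,3](0) P2=[4,2,0,5,3,0](1)
Move 3: P2 pit0 -> P1=[3,4,6,6,4,3](0) P2=[0,3,1,6,4,0](1)
Move 4: P1 pit5 -> P1=[3,4,6,6,4,0](1) P2=[1,4,1,6,4,0](1)
Move 5: P2 pit4 -> P1=[4,5,6,6,4,0](1) P2=[1,4,1,6,0,1](2)
Move 6: P1 pit3 -> P1=[4,5,6,0,5,1](2) P2=[2,5,2,6,0,1](2)
Move 7: P2 pit0 -> P1=[4,5,6,0,5,1](2) P2=[0,6,3,6,0,1](2)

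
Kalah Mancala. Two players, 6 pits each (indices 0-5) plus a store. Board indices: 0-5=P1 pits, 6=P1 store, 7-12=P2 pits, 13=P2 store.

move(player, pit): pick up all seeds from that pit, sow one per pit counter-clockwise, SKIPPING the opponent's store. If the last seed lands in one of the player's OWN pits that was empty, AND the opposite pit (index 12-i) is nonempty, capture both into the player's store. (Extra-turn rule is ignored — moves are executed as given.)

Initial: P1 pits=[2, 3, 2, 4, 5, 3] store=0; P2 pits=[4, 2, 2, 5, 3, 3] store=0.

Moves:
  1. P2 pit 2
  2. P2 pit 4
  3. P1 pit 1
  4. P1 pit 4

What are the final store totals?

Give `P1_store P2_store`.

Answer: 1 1

Derivation:
Move 1: P2 pit2 -> P1=[2,3,2,4,5,3](0) P2=[4,2,0,6,4,3](0)
Move 2: P2 pit4 -> P1=[3,4,2,4,5,3](0) P2=[4,2,0,6,0,4](1)
Move 3: P1 pit1 -> P1=[3,0,3,5,6,4](0) P2=[4,2,0,6,0,4](1)
Move 4: P1 pit4 -> P1=[3,0,3,5,0,5](1) P2=[5,3,1,7,0,4](1)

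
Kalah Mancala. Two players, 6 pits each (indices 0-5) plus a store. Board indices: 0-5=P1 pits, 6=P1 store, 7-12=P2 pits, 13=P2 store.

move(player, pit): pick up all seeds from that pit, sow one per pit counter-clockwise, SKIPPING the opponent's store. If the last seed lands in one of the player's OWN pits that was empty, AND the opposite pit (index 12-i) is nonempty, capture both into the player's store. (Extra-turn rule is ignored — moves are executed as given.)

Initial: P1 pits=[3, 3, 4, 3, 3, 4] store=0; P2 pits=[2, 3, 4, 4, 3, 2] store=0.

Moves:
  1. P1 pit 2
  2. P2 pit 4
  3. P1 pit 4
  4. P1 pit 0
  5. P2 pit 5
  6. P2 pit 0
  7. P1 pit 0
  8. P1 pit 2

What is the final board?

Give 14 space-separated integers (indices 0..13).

Answer: 0 6 0 6 0 6 7 0 1 5 5 0 0 2

Derivation:
Move 1: P1 pit2 -> P1=[3,3,0,4,4,5](1) P2=[2,3,4,4,3,2](0)
Move 2: P2 pit4 -> P1=[4,3,0,4,4,5](1) P2=[2,3,4,4,0,3](1)
Move 3: P1 pit4 -> P1=[4,3,0,4,0,6](2) P2=[3,4,4,4,0,3](1)
Move 4: P1 pit0 -> P1=[0,4,1,5,0,6](7) P2=[3,0,4,4,0,3](1)
Move 5: P2 pit5 -> P1=[1,5,1,5,0,6](7) P2=[3,0,4,4,0,0](2)
Move 6: P2 pit0 -> P1=[1,5,1,5,0,6](7) P2=[0,1,5,5,0,0](2)
Move 7: P1 pit0 -> P1=[0,6,1,5,0,6](7) P2=[0,1,5,5,0,0](2)
Move 8: P1 pit2 -> P1=[0,6,0,6,0,6](7) P2=[0,1,5,5,0,0](2)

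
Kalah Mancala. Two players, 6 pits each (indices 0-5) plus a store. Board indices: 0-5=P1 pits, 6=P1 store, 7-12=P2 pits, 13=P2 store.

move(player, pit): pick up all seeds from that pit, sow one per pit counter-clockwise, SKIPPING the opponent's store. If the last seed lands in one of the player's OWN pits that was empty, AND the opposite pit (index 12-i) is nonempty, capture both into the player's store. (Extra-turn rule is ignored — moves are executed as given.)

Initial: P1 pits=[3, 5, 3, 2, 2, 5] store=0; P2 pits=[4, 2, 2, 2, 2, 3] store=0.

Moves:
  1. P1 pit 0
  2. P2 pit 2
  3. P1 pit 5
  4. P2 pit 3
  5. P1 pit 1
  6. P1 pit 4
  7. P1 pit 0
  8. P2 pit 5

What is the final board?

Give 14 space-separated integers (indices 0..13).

Answer: 1 1 6 4 0 2 8 7 3 1 0 0 0 2

Derivation:
Move 1: P1 pit0 -> P1=[0,6,4,3,2,5](0) P2=[4,2,2,2,2,3](0)
Move 2: P2 pit2 -> P1=[0,6,4,3,2,5](0) P2=[4,2,0,3,3,3](0)
Move 3: P1 pit5 -> P1=[0,6,4,3,2,0](1) P2=[5,3,1,4,3,3](0)
Move 4: P2 pit3 -> P1=[1,6,4,3,2,0](1) P2=[5,3,1,0,4,4](1)
Move 5: P1 pit1 -> P1=[1,0,5,4,3,1](2) P2=[6,3,1,0,4,4](1)
Move 6: P1 pit4 -> P1=[1,0,5,4,0,2](3) P2=[7,3,1,0,4,4](1)
Move 7: P1 pit0 -> P1=[0,0,5,4,0,2](8) P2=[7,3,1,0,0,4](1)
Move 8: P2 pit5 -> P1=[1,1,6,4,0,2](8) P2=[7,3,1,0,0,0](2)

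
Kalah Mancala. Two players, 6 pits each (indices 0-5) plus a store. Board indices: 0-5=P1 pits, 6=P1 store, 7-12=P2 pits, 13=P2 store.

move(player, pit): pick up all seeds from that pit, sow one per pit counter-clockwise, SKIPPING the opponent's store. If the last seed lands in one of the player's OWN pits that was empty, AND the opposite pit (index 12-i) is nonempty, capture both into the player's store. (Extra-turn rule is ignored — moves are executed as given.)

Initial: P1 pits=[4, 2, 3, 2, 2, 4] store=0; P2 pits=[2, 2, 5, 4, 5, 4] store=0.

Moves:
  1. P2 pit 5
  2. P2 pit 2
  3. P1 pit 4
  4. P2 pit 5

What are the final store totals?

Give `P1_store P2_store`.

Move 1: P2 pit5 -> P1=[5,3,4,2,2,4](0) P2=[2,2,5,4,5,0](1)
Move 2: P2 pit2 -> P1=[6,3,4,2,2,4](0) P2=[2,2,0,5,6,1](2)
Move 3: P1 pit4 -> P1=[6,3,4,2,0,5](1) P2=[2,2,0,5,6,1](2)
Move 4: P2 pit5 -> P1=[6,3,4,2,0,5](1) P2=[2,2,0,5,6,0](3)

Answer: 1 3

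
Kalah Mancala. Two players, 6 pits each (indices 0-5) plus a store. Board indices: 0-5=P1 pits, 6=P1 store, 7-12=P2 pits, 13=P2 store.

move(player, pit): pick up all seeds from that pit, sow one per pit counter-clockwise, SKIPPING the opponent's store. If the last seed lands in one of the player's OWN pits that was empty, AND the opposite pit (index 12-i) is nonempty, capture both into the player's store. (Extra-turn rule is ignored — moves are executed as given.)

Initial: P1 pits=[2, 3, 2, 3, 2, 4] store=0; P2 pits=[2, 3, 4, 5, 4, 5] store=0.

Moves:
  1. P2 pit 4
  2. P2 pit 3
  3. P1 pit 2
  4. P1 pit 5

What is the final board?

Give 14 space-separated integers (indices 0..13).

Move 1: P2 pit4 -> P1=[3,4,2,3,2,4](0) P2=[2,3,4,5,0,6](1)
Move 2: P2 pit3 -> P1=[4,5,2,3,2,4](0) P2=[2,3,4,0,1,7](2)
Move 3: P1 pit2 -> P1=[4,5,0,4,3,4](0) P2=[2,3,4,0,1,7](2)
Move 4: P1 pit5 -> P1=[4,5,0,4,3,0](1) P2=[3,4,5,0,1,7](2)

Answer: 4 5 0 4 3 0 1 3 4 5 0 1 7 2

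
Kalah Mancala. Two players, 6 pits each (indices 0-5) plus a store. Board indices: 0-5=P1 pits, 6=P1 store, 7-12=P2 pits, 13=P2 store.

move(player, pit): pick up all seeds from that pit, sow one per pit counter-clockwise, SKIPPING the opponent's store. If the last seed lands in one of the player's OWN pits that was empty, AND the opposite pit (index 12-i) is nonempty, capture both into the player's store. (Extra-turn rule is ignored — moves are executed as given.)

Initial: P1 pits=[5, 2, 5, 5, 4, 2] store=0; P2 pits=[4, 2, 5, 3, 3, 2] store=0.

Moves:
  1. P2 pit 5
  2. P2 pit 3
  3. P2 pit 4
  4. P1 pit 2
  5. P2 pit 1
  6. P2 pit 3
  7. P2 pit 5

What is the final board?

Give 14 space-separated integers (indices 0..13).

Move 1: P2 pit5 -> P1=[6,2,5,5,4,2](0) P2=[4,2,5,3,3,0](1)
Move 2: P2 pit3 -> P1=[6,2,5,5,4,2](0) P2=[4,2,5,0,4,1](2)
Move 3: P2 pit4 -> P1=[7,3,5,5,4,2](0) P2=[4,2,5,0,0,2](3)
Move 4: P1 pit2 -> P1=[7,3,0,6,5,3](1) P2=[5,2,5,0,0,2](3)
Move 5: P2 pit1 -> P1=[7,3,0,6,5,3](1) P2=[5,0,6,1,0,2](3)
Move 6: P2 pit3 -> P1=[7,0,0,6,5,3](1) P2=[5,0,6,0,0,2](7)
Move 7: P2 pit5 -> P1=[8,0,0,6,5,3](1) P2=[5,0,6,0,0,0](8)

Answer: 8 0 0 6 5 3 1 5 0 6 0 0 0 8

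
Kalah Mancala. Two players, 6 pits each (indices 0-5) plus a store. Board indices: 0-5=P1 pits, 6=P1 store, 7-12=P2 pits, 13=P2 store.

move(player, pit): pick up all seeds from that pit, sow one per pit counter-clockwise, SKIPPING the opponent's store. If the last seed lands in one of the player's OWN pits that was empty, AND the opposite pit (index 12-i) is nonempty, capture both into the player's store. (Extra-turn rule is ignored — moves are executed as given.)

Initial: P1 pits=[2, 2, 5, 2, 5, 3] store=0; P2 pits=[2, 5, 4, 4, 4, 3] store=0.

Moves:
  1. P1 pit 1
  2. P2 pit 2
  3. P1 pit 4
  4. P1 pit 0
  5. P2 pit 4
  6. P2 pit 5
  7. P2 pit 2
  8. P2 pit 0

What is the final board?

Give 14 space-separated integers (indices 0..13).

Move 1: P1 pit1 -> P1=[2,0,6,3,5,3](0) P2=[2,5,4,4,4,3](0)
Move 2: P2 pit2 -> P1=[2,0,6,3,5,3](0) P2=[2,5,0,5,5,4](1)
Move 3: P1 pit4 -> P1=[2,0,6,3,0,4](1) P2=[3,6,1,5,5,4](1)
Move 4: P1 pit0 -> P1=[0,1,7,3,0,4](1) P2=[3,6,1,5,5,4](1)
Move 5: P2 pit4 -> P1=[1,2,8,3,0,4](1) P2=[3,6,1,5,0,5](2)
Move 6: P2 pit5 -> P1=[2,3,9,4,0,4](1) P2=[3,6,1,5,0,0](3)
Move 7: P2 pit2 -> P1=[2,3,9,4,0,4](1) P2=[3,6,0,6,0,0](3)
Move 8: P2 pit0 -> P1=[2,3,9,4,0,4](1) P2=[0,7,1,7,0,0](3)

Answer: 2 3 9 4 0 4 1 0 7 1 7 0 0 3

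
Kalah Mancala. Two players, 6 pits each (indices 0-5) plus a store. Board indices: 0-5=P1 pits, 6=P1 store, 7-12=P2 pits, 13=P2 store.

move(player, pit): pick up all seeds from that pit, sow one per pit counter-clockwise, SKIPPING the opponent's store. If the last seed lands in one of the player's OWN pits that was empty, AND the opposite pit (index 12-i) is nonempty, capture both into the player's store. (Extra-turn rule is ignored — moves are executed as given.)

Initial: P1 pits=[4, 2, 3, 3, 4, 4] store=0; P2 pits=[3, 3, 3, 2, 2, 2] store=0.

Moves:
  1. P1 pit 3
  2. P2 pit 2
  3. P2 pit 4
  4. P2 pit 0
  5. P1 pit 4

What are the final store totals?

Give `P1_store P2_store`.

Answer: 2 1

Derivation:
Move 1: P1 pit3 -> P1=[4,2,3,0,5,5](1) P2=[3,3,3,2,2,2](0)
Move 2: P2 pit2 -> P1=[4,2,3,0,5,5](1) P2=[3,3,0,3,3,3](0)
Move 3: P2 pit4 -> P1=[5,2,3,0,5,5](1) P2=[3,3,0,3,0,4](1)
Move 4: P2 pit0 -> P1=[5,2,3,0,5,5](1) P2=[0,4,1,4,0,4](1)
Move 5: P1 pit4 -> P1=[5,2,3,0,0,6](2) P2=[1,5,2,4,0,4](1)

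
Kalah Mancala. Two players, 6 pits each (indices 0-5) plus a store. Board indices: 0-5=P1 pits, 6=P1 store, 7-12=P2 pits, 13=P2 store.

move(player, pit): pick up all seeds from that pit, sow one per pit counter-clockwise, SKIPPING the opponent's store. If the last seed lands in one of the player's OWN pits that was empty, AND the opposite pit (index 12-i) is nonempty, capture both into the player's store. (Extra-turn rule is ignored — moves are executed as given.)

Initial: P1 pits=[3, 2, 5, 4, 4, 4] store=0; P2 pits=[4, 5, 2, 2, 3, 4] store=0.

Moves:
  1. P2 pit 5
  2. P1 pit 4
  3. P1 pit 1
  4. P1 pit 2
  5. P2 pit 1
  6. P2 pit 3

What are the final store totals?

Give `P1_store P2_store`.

Answer: 9 6

Derivation:
Move 1: P2 pit5 -> P1=[4,3,6,4,4,4](0) P2=[4,5,2,2,3,0](1)
Move 2: P1 pit4 -> P1=[4,3,6,4,0,5](1) P2=[5,6,2,2,3,0](1)
Move 3: P1 pit1 -> P1=[4,0,7,5,0,5](8) P2=[5,0,2,2,3,0](1)
Move 4: P1 pit2 -> P1=[4,0,0,6,1,6](9) P2=[6,1,3,2,3,0](1)
Move 5: P2 pit1 -> P1=[4,0,0,6,1,6](9) P2=[6,0,4,2,3,0](1)
Move 6: P2 pit3 -> P1=[0,0,0,6,1,6](9) P2=[6,0,4,0,4,0](6)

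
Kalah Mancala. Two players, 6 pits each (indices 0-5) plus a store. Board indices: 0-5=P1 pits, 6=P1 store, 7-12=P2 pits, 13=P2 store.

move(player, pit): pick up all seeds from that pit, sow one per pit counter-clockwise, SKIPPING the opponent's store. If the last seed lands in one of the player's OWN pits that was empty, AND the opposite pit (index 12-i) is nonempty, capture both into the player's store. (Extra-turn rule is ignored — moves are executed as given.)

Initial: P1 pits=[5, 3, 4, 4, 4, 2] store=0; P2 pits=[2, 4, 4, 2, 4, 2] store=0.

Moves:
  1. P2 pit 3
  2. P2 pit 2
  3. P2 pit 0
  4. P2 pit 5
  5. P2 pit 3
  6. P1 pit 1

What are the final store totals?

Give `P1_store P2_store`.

Answer: 0 7

Derivation:
Move 1: P2 pit3 -> P1=[5,3,4,4,4,2](0) P2=[2,4,4,0,5,3](0)
Move 2: P2 pit2 -> P1=[5,3,4,4,4,2](0) P2=[2,4,0,1,6,4](1)
Move 3: P2 pit0 -> P1=[5,3,4,0,4,2](0) P2=[0,5,0,1,6,4](6)
Move 4: P2 pit5 -> P1=[6,4,5,0,4,2](0) P2=[0,5,0,1,6,0](7)
Move 5: P2 pit3 -> P1=[6,4,5,0,4,2](0) P2=[0,5,0,0,7,0](7)
Move 6: P1 pit1 -> P1=[6,0,6,1,5,3](0) P2=[0,5,0,0,7,0](7)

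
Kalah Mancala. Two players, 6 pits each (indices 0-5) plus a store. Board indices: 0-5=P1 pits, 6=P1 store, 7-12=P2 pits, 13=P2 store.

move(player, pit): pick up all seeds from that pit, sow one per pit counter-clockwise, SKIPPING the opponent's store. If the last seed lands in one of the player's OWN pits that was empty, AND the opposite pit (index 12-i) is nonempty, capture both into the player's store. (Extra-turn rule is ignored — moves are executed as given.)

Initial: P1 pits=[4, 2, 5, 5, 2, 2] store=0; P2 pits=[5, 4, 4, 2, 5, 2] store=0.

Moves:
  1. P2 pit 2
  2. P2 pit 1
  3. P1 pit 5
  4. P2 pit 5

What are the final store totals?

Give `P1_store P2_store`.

Answer: 1 2

Derivation:
Move 1: P2 pit2 -> P1=[4,2,5,5,2,2](0) P2=[5,4,0,3,6,3](1)
Move 2: P2 pit1 -> P1=[4,2,5,5,2,2](0) P2=[5,0,1,4,7,4](1)
Move 3: P1 pit5 -> P1=[4,2,5,5,2,0](1) P2=[6,0,1,4,7,4](1)
Move 4: P2 pit5 -> P1=[5,3,6,5,2,0](1) P2=[6,0,1,4,7,0](2)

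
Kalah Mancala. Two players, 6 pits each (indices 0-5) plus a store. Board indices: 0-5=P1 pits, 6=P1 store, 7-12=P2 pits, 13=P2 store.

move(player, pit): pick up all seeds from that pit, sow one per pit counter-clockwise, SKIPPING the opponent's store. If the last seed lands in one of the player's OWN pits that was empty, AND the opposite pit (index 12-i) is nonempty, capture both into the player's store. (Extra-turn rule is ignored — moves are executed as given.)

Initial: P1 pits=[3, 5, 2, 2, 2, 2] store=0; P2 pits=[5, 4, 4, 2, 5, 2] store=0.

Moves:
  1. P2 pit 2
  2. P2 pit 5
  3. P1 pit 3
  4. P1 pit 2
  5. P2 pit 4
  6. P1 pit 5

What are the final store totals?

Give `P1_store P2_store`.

Move 1: P2 pit2 -> P1=[3,5,2,2,2,2](0) P2=[5,4,0,3,6,3](1)
Move 2: P2 pit5 -> P1=[4,6,2,2,2,2](0) P2=[5,4,0,3,6,0](2)
Move 3: P1 pit3 -> P1=[4,6,2,0,3,3](0) P2=[5,4,0,3,6,0](2)
Move 4: P1 pit2 -> P1=[4,6,0,1,4,3](0) P2=[5,4,0,3,6,0](2)
Move 5: P2 pit4 -> P1=[5,7,1,2,4,3](0) P2=[5,4,0,3,0,1](3)
Move 6: P1 pit5 -> P1=[5,7,1,2,4,0](1) P2=[6,5,0,3,0,1](3)

Answer: 1 3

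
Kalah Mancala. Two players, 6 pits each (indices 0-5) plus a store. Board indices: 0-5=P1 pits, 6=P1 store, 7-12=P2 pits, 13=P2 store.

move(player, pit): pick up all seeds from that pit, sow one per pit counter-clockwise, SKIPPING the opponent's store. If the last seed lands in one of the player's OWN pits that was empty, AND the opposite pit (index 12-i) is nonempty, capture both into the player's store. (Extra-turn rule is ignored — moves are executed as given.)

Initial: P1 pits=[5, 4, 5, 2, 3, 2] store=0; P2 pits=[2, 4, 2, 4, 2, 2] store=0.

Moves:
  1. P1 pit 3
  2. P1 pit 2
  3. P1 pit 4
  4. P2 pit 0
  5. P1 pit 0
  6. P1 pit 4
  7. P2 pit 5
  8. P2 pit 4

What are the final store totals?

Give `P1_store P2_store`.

Answer: 2 2

Derivation:
Move 1: P1 pit3 -> P1=[5,4,5,0,4,3](0) P2=[2,4,2,4,2,2](0)
Move 2: P1 pit2 -> P1=[5,4,0,1,5,4](1) P2=[3,4,2,4,2,2](0)
Move 3: P1 pit4 -> P1=[5,4,0,1,0,5](2) P2=[4,5,3,4,2,2](0)
Move 4: P2 pit0 -> P1=[5,4,0,1,0,5](2) P2=[0,6,4,5,3,2](0)
Move 5: P1 pit0 -> P1=[0,5,1,2,1,6](2) P2=[0,6,4,5,3,2](0)
Move 6: P1 pit4 -> P1=[0,5,1,2,0,7](2) P2=[0,6,4,5,3,2](0)
Move 7: P2 pit5 -> P1=[1,5,1,2,0,7](2) P2=[0,6,4,5,3,0](1)
Move 8: P2 pit4 -> P1=[2,5,1,2,0,7](2) P2=[0,6,4,5,0,1](2)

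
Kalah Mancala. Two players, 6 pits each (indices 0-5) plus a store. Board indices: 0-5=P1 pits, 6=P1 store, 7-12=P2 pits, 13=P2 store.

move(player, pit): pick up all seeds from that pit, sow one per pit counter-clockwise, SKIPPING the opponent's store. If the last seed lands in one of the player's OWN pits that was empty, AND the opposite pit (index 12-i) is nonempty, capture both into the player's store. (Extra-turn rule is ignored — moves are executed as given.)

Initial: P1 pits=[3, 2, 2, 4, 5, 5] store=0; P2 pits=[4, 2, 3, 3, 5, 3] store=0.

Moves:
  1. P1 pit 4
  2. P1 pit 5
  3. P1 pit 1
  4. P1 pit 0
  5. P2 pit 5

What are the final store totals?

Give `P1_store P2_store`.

Answer: 2 1

Derivation:
Move 1: P1 pit4 -> P1=[3,2,2,4,0,6](1) P2=[5,3,4,3,5,3](0)
Move 2: P1 pit5 -> P1=[3,2,2,4,0,0](2) P2=[6,4,5,4,6,3](0)
Move 3: P1 pit1 -> P1=[3,0,3,5,0,0](2) P2=[6,4,5,4,6,3](0)
Move 4: P1 pit0 -> P1=[0,1,4,6,0,0](2) P2=[6,4,5,4,6,3](0)
Move 5: P2 pit5 -> P1=[1,2,4,6,0,0](2) P2=[6,4,5,4,6,0](1)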